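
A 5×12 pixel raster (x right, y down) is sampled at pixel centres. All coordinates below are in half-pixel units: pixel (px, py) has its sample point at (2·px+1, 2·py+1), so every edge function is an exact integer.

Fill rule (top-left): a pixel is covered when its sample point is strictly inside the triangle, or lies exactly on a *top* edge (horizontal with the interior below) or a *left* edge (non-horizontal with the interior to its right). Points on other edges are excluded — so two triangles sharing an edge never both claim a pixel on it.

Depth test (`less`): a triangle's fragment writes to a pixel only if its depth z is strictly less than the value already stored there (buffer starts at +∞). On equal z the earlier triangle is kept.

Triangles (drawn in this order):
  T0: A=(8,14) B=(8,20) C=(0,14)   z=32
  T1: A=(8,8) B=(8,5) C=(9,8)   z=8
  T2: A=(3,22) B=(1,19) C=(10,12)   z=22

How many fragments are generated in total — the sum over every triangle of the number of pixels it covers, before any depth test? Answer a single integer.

T0:
  2·area = 48
  edge (8, 14)→(8, 20): d=(0,6) right/bottom  bias=-1
  edge (8, 20)→(0, 14): d=(-8,-6) top-left  bias=+0
  edge (0, 14)→(8, 14): d=(8,0) top-left  bias=+0
    (1,7)@(3, 15): e=[30,10,8] → █
    (2,7)@(5, 15): e=[18,22,8] → █
    (3,7)@(7, 15): e=[6,34,8] → █
    (4,7)@(9, 15): e=[-6,46,8] → ·
    (1,8)@(3, 17): e=[30,-6,24] → ·
    (2,8)@(5, 17): e=[18,6,24] → █
    (4,8)@(9, 17): e=[-6,30,24] → ·
    (2,9)@(5, 19): e=[18,-10,40] → ·
    (3,9)@(7, 19): e=[6,2,40] → █
    (4,9)@(9, 19): e=[-6,14,40] → ·
    (3,10)@(7, 21): e=[6,-14,56] → ·
  covered (6 px):
    · · · · ·
    · · · · ·
    · · · · ·
    · · · · ·
    · · · · ·
    · · · · ·
    · · · · ·
    · █ █ █ ·
    · · █ █ ·
    · · · █ ·
    · · · · ·
    · · · · ·
T1:
  2·area = 3
  edge (8, 8)→(8, 5): d=(0,-3) top-left  bias=+0
  edge (8, 5)→(9, 8): d=(1,3) right/bottom  bias=-1
  edge (9, 8)→(8, 8): d=(-1,0) right/bottom  bias=-1
  covered (0 px):
    · · · · ·
    · · · · ·
    · · · · ·
    · · · · ·
    · · · · ·
    · · · · ·
    · · · · ·
    · · · · ·
    · · · · ·
    · · · · ·
    · · · · ·
    · · · · ·
T2:
  2·area = 41
  edge (3, 22)→(1, 19): d=(-2,-3) top-left  bias=+0
  edge (1, 19)→(10, 12): d=(9,-7) top-left  bias=+0
  edge (10, 12)→(3, 22): d=(-7,10) right/bottom  bias=-1
    (4,6)@(9, 13): e=[36,2,3] → █
    (3,7)@(7, 15): e=[26,6,9] → █
    (4,7)@(9, 15): e=[32,20,-11] → ·
    (2,8)@(5, 17): e=[16,10,15] → █
    (3,8)@(7, 17): e=[22,24,-5] → ·
    (0,9)@(1, 19): e=[0,0,41] → █  [on edge]
    (1,9)@(3, 19): e=[6,14,21] → █
    (3,9)@(7, 19): e=[18,42,-19] → ·
    (0,10)@(1, 21): e=[-4,18,27] → ·
    (1,10)@(3, 21): e=[2,32,7] → █
    (2,10)@(5, 21): e=[8,46,-13] → ·
    (1,11)@(3, 23): e=[-2,50,-7] → ·
  covered (7 px):
    · · · · ·
    · · · · ·
    · · · · ·
    · · · · ·
    · · · · ·
    · · · · ·
    · · · · █
    · · · █ ·
    · · █ · ·
    █ █ █ · ·
    · █ · · ·
    · · · · ·

Result: 13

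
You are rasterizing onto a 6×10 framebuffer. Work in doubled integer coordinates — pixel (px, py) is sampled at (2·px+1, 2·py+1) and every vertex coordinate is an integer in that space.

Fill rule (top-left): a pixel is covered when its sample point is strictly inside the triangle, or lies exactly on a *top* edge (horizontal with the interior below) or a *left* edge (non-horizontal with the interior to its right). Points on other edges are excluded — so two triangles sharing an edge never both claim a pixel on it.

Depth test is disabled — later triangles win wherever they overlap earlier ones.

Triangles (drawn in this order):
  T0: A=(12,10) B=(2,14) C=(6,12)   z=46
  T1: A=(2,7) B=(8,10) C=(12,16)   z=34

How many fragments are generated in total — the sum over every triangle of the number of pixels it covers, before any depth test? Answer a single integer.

T0:
  2·area = 4
  edge (12, 10)→(2, 14): d=(-10,4) right/bottom  bias=-1
  edge (2, 14)→(6, 12): d=(4,-2) top-left  bias=+0
  edge (6, 12)→(12, 10): d=(6,-2) top-left  bias=+0
    (4,5)@(9, 11): e=[2,2,0] → #  [on edge]
    (5,5)@(11, 11): e=[-6,6,4] → ·
    (1,6)@(3, 13): e=[6,-2,0] → ·  [on edge]
    (4,6)@(9, 13): e=[-18,10,12] → ·
  covered (1 px):
    · · · · · ·
    · · · · · ·
    · · · · · ·
    · · · · · ·
    · · · · · ·
    · · · · # ·
    · · · · · ·
    · · · · · ·
    · · · · · ·
    · · · · · ·
T1:
  2·area = 24
  edge (2, 7)→(8, 10): d=(6,3) right/bottom  bias=-1
  edge (8, 10)→(12, 16): d=(4,6) right/bottom  bias=-1
  edge (12, 16)→(2, 7): d=(-10,-9) top-left  bias=+0
    (2,4)@(5, 9): e=[3,14,7] → #
    (3,4)@(7, 9): e=[-3,2,25] → ·
    (2,5)@(5, 11): e=[15,22,-13] → ·
    (3,5)@(7, 11): e=[9,10,5] → #
    (4,5)@(9, 11): e=[3,-2,23] → ·
    (3,6)@(7, 13): e=[21,18,-15] → ·
    (4,6)@(9, 13): e=[15,6,3] → #
    (5,6)@(11, 13): e=[9,-6,21] → ·
    (4,7)@(9, 15): e=[27,14,-17] → ·
    (5,7)@(11, 15): e=[21,2,1] → #
    (5,8)@(11, 17): e=[33,10,-19] → ·
  covered (4 px):
    · · · · · ·
    · · · · · ·
    · · · · · ·
    · · · · · ·
    · · # · · ·
    · · · # · ·
    · · · · # ·
    · · · · · #
    · · · · · ·
    · · · · · ·

Answer: 5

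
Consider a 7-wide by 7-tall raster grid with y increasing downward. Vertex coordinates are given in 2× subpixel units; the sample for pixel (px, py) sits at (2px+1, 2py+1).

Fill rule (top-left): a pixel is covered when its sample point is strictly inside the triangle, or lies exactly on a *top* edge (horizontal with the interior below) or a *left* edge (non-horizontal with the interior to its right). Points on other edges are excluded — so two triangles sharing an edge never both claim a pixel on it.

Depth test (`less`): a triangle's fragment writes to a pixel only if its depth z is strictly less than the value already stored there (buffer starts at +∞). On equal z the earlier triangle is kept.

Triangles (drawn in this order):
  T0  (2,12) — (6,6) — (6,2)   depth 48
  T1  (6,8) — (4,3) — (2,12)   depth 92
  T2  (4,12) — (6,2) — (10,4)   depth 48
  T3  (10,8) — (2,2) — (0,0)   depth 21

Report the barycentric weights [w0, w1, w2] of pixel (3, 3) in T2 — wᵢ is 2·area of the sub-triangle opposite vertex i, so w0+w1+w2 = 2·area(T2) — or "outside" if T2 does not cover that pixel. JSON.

T0:
  2·area = 16  (B↔C swapped to make it positive)
  edge (2, 12)→(6, 2): d=(4,-10) top-left  bias=+0
  edge (6, 2)→(6, 6): d=(0,4) right/bottom  bias=-1
  edge (6, 6)→(2, 12): d=(-4,6) right/bottom  bias=-1
    (2,2)@(5, 5): e=[2,4,10] → █
    (3,2)@(7, 5): e=[22,-4,-2] → ·
    (2,3)@(5, 7): e=[10,4,2] → █
    (3,3)@(7, 7): e=[30,-4,-10] → ·
    (2,4)@(5, 9): e=[18,4,-6] → ·
  covered (2 px):
    · · · · · · ·
    · · · · · · ·
    · · █ · · · ·
    · · █ · · · ·
    · · · · · · ·
    · · · · · · ·
    · · · · · · ·
T1:
  2·area = 28  (B↔C swapped to make it positive)
  edge (6, 8)→(2, 12): d=(-4,4) right/bottom  bias=-1
  edge (2, 12)→(4, 3): d=(2,-9) top-left  bias=+0
  edge (4, 3)→(6, 8): d=(2,5) right/bottom  bias=-1
    (6,0)@(13, 1): e=[0,77,-49] → ·  [on edge]
    (5,1)@(11, 3): e=[0,63,-35] → ·  [on edge]
    (4,2)@(9, 5): e=[0,49,-21] → ·  [on edge]
    (2,3)@(5, 7): e=[8,17,3] → █
    (3,3)@(7, 7): e=[0,35,-7] → ·  [on edge]
    (1,4)@(3, 9): e=[8,3,17] → █
    (2,4)@(5, 9): e=[0,21,7] → ·  [on edge]
    (1,5)@(3, 11): e=[0,7,21] → ·  [on edge]
    (0,6)@(1, 13): e=[0,-7,35] → ·  [on edge]
  covered (2 px):
    · · · · · · ·
    · · · · · · ·
    · · · · · · ·
    · · █ · · · ·
    · █ · · · · ·
    · · · · · · ·
    · · · · · · ·
T2:
  2·area = 44
  edge (4, 12)→(6, 2): d=(2,-10) top-left  bias=+0
  edge (6, 2)→(10, 4): d=(4,2) right/bottom  bias=-1
  edge (10, 4)→(4, 12): d=(-6,8) right/bottom  bias=-1
    (3,1)@(7, 3): e=[12,2,30] → █
    (4,1)@(9, 3): e=[32,-2,14] → ·
    (3,2)@(7, 5): e=[16,10,18] → █
    (4,2)@(9, 5): e=[36,6,2] → █
    (5,2)@(11, 5): e=[56,2,-14] → ·
    (2,3)@(5, 7): e=[0,22,22] → █  [on edge]
    (4,3)@(9, 7): e=[40,14,-10] → ·
    (2,4)@(5, 9): e=[4,30,10] → █
    (3,4)@(7, 9): e=[24,26,-6] → ·
    (2,5)@(5, 11): e=[8,38,-2] → ·
  covered (6 px):
    · · · · · · ·
    · · · █ · · ·
    · · · █ █ · ·
    · · █ █ · · ·
    · · █ · · · ·
    · · · · · · ·
    · · · · · · ·
T3:
  2·area = 4
  edge (10, 8)→(2, 2): d=(-8,-6) top-left  bias=+0
  edge (2, 2)→(0, 0): d=(-2,-2) top-left  bias=+0
  edge (0, 0)→(10, 8): d=(10,8) right/bottom  bias=-1
    (0,0)@(1, 1): e=[2,0,2] → █  [on edge]
    (1,0)@(3, 1): e=[14,4,-14] → ·
    (0,1)@(1, 3): e=[-14,-4,22] → ·
    (1,1)@(3, 3): e=[-2,0,6] → ·  [on edge]
    (2,2)@(5, 5): e=[-6,0,10] → ·  [on edge]
    (3,3)@(7, 7): e=[-10,0,14] → ·  [on edge]
    (4,4)@(9, 9): e=[-14,0,18] → ·  [on edge]
    (5,5)@(11, 11): e=[-18,0,22] → ·  [on edge]
    (6,6)@(13, 13): e=[-22,0,26] → ·  [on edge]
  covered (1 px):
    █ · · · · · ·
    · · · · · · ·
    · · · · · · ·
    · · · · · · ·
    · · · · · · ·
    · · · · · · ·
    · · · · · · ·

Result: [18,6,20]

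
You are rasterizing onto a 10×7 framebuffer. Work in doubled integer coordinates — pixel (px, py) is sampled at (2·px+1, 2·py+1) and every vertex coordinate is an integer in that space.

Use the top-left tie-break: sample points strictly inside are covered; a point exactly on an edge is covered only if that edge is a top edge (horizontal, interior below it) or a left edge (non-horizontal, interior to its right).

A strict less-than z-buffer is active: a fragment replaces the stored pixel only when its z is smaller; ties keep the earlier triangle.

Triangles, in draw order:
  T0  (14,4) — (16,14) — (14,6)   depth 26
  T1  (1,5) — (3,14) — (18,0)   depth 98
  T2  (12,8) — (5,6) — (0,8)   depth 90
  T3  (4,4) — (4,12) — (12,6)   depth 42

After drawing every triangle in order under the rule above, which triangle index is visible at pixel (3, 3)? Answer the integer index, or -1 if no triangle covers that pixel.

T0:
  2·area = 4
  edge (14, 4)→(16, 14): d=(2,10) right/bottom  bias=-1
  edge (16, 14)→(14, 6): d=(-2,-8) top-left  bias=+0
  edge (14, 6)→(14, 4): d=(0,-2) top-left  bias=+0
    (7,4)@(15, 9): e=[0,2,2] → ·  [on edge]
  covered (0 px):
    · · · · · · · · · ·
    · · · · · · · · · ·
    · · · · · · · · · ·
    · · · · · · · · · ·
    · · · · · · · · · ·
    · · · · · · · · · ·
    · · · · · · · · · ·
T1:
  2·area = 163  (B↔C swapped to make it positive)
  edge (1, 5)→(18, 0): d=(17,-5) top-left  bias=+0
  edge (18, 0)→(3, 14): d=(-15,14) right/bottom  bias=-1
  edge (3, 14)→(1, 5): d=(-2,-9) top-left  bias=+0
    (7,0)@(15, 1): e=[2,27,134] → #
    (8,0)@(17, 1): e=[12,-1,152] → ·
    (4,1)@(9, 3): e=[6,81,76] → #
    (5,1)@(11, 3): e=[16,53,94] → #
    (6,1)@(13, 3): e=[26,25,112] → #
    (7,1)@(15, 3): e=[36,-3,130] → ·
    (0,2)@(1, 5): e=[0,163,0] → #  [on edge]
    (1,2)@(3, 5): e=[10,135,18] → #
    (2,2)@(5, 5): e=[20,107,36] → #
    (3,2)@(7, 5): e=[30,79,54] → #
    (6,2)@(13, 5): e=[60,-5,108] → ·
    (0,3)@(1, 7): e=[34,133,-4] → ·
  covered (20 px):
    · · · · · · · # · ·
    · · · · # # # · · ·
    # # # # # # · · · ·
    · # # # # · · · · ·
    · # # # · · · · · ·
    · # # · · · · · · ·
    · # · · · · · · · ·
T2:
  2·area = 24  (B↔C swapped to make it positive)
  edge (12, 8)→(0, 8): d=(-12,0) right/bottom  bias=-1
  edge (0, 8)→(5, 6): d=(5,-2) top-left  bias=+0
  edge (5, 6)→(12, 8): d=(7,2) right/bottom  bias=-1
    (1,3)@(3, 7): e=[12,1,11] → #
    (2,3)@(5, 7): e=[12,5,7] → #
    (3,3)@(7, 7): e=[12,9,3] → #
    (4,3)@(9, 7): e=[12,13,-1] → ·
    (1,4)@(3, 9): e=[-12,11,25] → ·
    (2,4)@(5, 9): e=[-12,15,21] → ·
    (3,4)@(7, 9): e=[-12,19,17] → ·
  covered (3 px):
    · · · · · · · · · ·
    · · · · · · · · · ·
    · · · · · · · · · ·
    · # # # · · · · · ·
    · · · · · · · · · ·
    · · · · · · · · · ·
    · · · · · · · · · ·
T3:
  2·area = 64  (B↔C swapped to make it positive)
  edge (4, 4)→(12, 6): d=(8,2) right/bottom  bias=-1
  edge (12, 6)→(4, 12): d=(-8,6) right/bottom  bias=-1
  edge (4, 12)→(4, 4): d=(0,-8) top-left  bias=+0
    (2,2)@(5, 5): e=[6,50,8] → #
    (3,2)@(7, 5): e=[2,38,24] → #
    (4,2)@(9, 5): e=[-2,26,40] → ·
    (2,3)@(5, 7): e=[22,34,8] → #
    (4,3)@(9, 7): e=[14,10,40] → #
    (5,3)@(11, 7): e=[10,-2,56] → ·
    (2,4)@(5, 9): e=[38,18,8] → #
    (4,4)@(9, 9): e=[30,-6,40] → ·
    (2,5)@(5, 11): e=[54,2,8] → #
    (3,5)@(7, 11): e=[50,-10,24] → ·
    (2,6)@(5, 13): e=[70,-14,8] → ·
  covered (8 px):
    · · · · · · · · · ·
    · · · · · · · · · ·
    · · # # · · · · · ·
    · · # # # · · · · ·
    · · # # · · · · · ·
    · · # · · · · · · ·
    · · · · · · · · · ·

Z-buffer (winner per pixel, '.' = empty):
  . . . . . . . 1 . .
  . . . . 1 1 1 . . .
  1 1 3 3 1 1 . . . .
  . 2 3 3 3 . . . . .
  . 1 3 3 . . . . . .
  . 1 3 . . . . . . .
  . 1 . . . . . . . .

Result: 3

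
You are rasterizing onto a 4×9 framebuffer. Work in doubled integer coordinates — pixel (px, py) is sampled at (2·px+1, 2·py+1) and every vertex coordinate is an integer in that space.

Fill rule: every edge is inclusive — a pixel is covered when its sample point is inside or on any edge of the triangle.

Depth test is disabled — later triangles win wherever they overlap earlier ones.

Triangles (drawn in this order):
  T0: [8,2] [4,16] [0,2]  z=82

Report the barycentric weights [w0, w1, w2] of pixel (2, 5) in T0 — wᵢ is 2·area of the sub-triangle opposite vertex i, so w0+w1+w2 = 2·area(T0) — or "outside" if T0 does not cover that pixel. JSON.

T0:
  2·area = 112
  edge (8, 2)→(4, 16): d=(-4,14) inclusive
  edge (4, 16)→(0, 2): d=(-4,-14) inclusive
  edge (0, 2)→(8, 2): d=(8,0) inclusive
    (0,1)@(1, 3): e=[94,10,8] → #
    (1,1)@(3, 3): e=[66,38,8] → #
    (2,1)@(5, 3): e=[38,66,8] → #
    (3,1)@(7, 3): e=[10,94,8] → #
    (0,2)@(1, 5): e=[86,2,24] → #
    (0,3)@(1, 7): e=[78,-6,40] → ·
    (1,3)@(3, 7): e=[50,22,40] → #
    (3,3)@(7, 7): e=[-6,78,40] → ·
    (1,4)@(3, 9): e=[42,14,56] → #
    (3,4)@(7, 9): e=[-14,70,56] → ·
    (1,5)@(3, 11): e=[34,6,72] → #
    (3,5)@(7, 11): e=[-22,62,72] → ·
  covered (14 px):
    · · · ·
    # # # #
    # # # #
    · # # ·
    · # # ·
    · # # ·
    · · · ·
    · · · ·
    · · · ·

Result: [34,72,6]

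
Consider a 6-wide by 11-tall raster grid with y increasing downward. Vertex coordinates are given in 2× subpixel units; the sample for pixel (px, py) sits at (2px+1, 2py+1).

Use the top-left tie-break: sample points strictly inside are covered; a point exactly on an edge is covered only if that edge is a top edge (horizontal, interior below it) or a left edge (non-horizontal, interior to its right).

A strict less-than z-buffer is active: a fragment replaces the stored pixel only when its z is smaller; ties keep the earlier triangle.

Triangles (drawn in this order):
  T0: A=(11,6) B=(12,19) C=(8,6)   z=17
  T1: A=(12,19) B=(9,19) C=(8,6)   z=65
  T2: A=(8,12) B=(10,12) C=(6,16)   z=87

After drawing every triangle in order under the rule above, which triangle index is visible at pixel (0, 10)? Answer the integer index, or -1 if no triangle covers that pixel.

T0:
  2·area = 39
  edge (11, 6)→(12, 19): d=(1,13) right/bottom  bias=-1
  edge (12, 19)→(8, 6): d=(-4,-13) top-left  bias=+0
  edge (8, 6)→(11, 6): d=(3,0) top-left  bias=+0
    (4,3)@(9, 7): e=[27,9,3] → X
    (5,3)@(11, 7): e=[1,35,3] → X
    (4,4)@(9, 9): e=[29,1,9] → X
    (4,5)@(9, 11): e=[31,-7,15] → .
    (5,5)@(11, 11): e=[5,19,15] → X
    (5,6)@(11, 13): e=[7,11,21] → X
    (5,7)@(11, 15): e=[9,3,27] → X
    (5,8)@(11, 17): e=[11,-5,33] → .
  covered (7 px):
    . . . . . .
    . . . . . .
    . . . . . .
    . . . . X X
    . . . . X X
    . . . . . X
    . . . . . X
    . . . . . X
    . . . . . .
    . . . . . .
    . . . . . .
T1:
  2·area = 39
  edge (12, 19)→(9, 19): d=(-3,0) right/bottom  bias=-1
  edge (9, 19)→(8, 6): d=(-1,-13) top-left  bias=+0
  edge (8, 6)→(12, 19): d=(4,13) right/bottom  bias=-1
    (4,5)@(9, 11): e=[24,8,7] → X
    (5,5)@(11, 11): e=[24,34,-19] → .
    (4,6)@(9, 13): e=[18,6,15] → X
    (5,6)@(11, 13): e=[18,32,-11] → .
    (4,7)@(9, 15): e=[12,4,23] → X
    (5,7)@(11, 15): e=[12,30,-3] → .
    (4,8)@(9, 17): e=[6,2,31] → X
    (5,8)@(11, 17): e=[6,28,5] → X
    (0,9)@(1, 19): e=[0,-104,143] → .  [on edge]
    (1,9)@(3, 19): e=[0,-78,117] → .  [on edge]
    (2,9)@(5, 19): e=[0,-52,91] → .  [on edge]
    (3,9)@(7, 19): e=[0,-26,65] → .  [on edge]
    (4,9)@(9, 19): e=[0,0,39] → .  [on edge]
    (5,9)@(11, 19): e=[0,26,13] → .  [on edge]
  covered (5 px):
    . . . . . .
    . . . . . .
    . . . . . .
    . . . . . .
    . . . . . .
    . . . . X .
    . . . . X .
    . . . . X .
    . . . . X X
    . . . . . .
    . . . . . .
T2:
  2·area = 8
  edge (8, 12)→(10, 12): d=(2,0) top-left  bias=+0
  edge (10, 12)→(6, 16): d=(-4,4) right/bottom  bias=-1
  edge (6, 16)→(8, 12): d=(2,-4) top-left  bias=+0
    (5,5)@(11, 11): e=[-2,0,10] → .  [on edge]
    (4,6)@(9, 13): e=[2,0,6] → .  [on edge]
    (3,7)@(7, 15): e=[6,0,2] → .  [on edge]
    (2,8)@(5, 17): e=[10,0,-2] → .  [on edge]
    (1,9)@(3, 19): e=[14,0,-6] → .  [on edge]
    (0,10)@(1, 21): e=[18,0,-10] → .  [on edge]
  covered (0 px):
    . . . . . .
    . . . . . .
    . . . . . .
    . . . . . .
    . . . . . .
    . . . . . .
    . . . . . .
    . . . . . .
    . . . . . .
    . . . . . .
    . . . . . .

Z-buffer (winner per pixel, '.' = empty):
  . . . . . .
  . . . . . .
  . . . . . .
  . . . . 0 0
  . . . . 0 0
  . . . . 1 0
  . . . . 1 0
  . . . . 1 0
  . . . . 1 1
  . . . . . .
  . . . . . .

Result: -1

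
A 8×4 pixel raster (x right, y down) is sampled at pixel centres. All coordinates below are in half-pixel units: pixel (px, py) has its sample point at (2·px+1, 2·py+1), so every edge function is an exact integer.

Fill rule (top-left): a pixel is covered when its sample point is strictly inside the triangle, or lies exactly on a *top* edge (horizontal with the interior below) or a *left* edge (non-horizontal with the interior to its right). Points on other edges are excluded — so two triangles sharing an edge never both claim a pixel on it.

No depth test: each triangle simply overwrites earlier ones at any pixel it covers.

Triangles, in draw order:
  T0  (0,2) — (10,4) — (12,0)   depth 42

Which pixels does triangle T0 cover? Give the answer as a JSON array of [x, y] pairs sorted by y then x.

T0:
  2·area = 44  (B↔C swapped to make it positive)
  edge (0, 2)→(12, 0): d=(12,-2) top-left  bias=+0
  edge (12, 0)→(10, 4): d=(-2,4) right/bottom  bias=-1
  edge (10, 4)→(0, 2): d=(-10,-2) top-left  bias=+0
    (3,0)@(7, 1): e=[2,18,24] → #
    (4,0)@(9, 1): e=[6,10,28] → #
    (5,0)@(11, 1): e=[10,2,32] → #
    (6,0)@(13, 1): e=[14,-6,36] → ·
    (2,1)@(5, 3): e=[22,22,0] → #  [on edge]
    (5,1)@(11, 3): e=[34,-2,12] → ·
    (2,2)@(5, 5): e=[46,18,-20] → ·
    (3,2)@(7, 5): e=[50,10,-16] → ·
    (4,2)@(9, 5): e=[54,2,-12] → ·
    (7,2)@(15, 5): e=[66,-22,0] → ·  [on edge]
  covered (6 px):
    · · · # # # · ·
    · · # # # · · ·
    · · · · · · · ·
    · · · · · · · ·

Answer: [[3,0],[4,0],[5,0],[2,1],[3,1],[4,1]]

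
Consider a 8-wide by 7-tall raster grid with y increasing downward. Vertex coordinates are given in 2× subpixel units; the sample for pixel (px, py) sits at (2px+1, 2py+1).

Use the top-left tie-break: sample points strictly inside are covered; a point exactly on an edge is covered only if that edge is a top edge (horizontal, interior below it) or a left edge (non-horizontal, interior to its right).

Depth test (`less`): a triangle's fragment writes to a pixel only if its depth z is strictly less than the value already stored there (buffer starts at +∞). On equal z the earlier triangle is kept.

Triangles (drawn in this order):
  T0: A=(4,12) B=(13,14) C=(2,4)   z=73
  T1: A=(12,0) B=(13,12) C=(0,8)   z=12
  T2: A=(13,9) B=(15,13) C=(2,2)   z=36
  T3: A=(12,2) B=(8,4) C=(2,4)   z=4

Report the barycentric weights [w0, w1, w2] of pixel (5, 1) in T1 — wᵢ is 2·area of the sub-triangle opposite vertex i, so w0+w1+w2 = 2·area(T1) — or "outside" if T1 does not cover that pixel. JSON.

T0:
  2·area = 68  (B↔C swapped to make it positive)
  edge (4, 12)→(2, 4): d=(-2,-8) top-left  bias=+0
  edge (2, 4)→(13, 14): d=(11,10) right/bottom  bias=-1
  edge (13, 14)→(4, 12): d=(-9,-2) top-left  bias=+0
    (1,2)@(3, 5): e=[6,1,61] → X
    (2,2)@(5, 5): e=[22,-19,65] → .
    (1,3)@(3, 7): e=[2,23,43] → X
    (2,3)@(5, 7): e=[18,3,47] → X
    (3,3)@(7, 7): e=[34,-17,51] → .
    (1,4)@(3, 9): e=[-2,45,25] → .
    (2,4)@(5, 9): e=[14,25,29] → X
    (3,4)@(7, 9): e=[30,5,33] → X
    (4,4)@(9, 9): e=[46,-15,37] → .
    (2,5)@(5, 11): e=[10,47,11] → X
    (4,5)@(9, 11): e=[42,7,19] → X
    (5,5)@(11, 11): e=[58,-13,23] → .
  covered (10 px):
    . . . . . . . .
    . . . . . . . .
    . X . . . . . .
    . X X . . . . .
    . . X X . . . .
    . . X X X . . .
    . . . . X X . .
T1:
  2·area = 152
  edge (12, 0)→(13, 12): d=(1,12) right/bottom  bias=-1
  edge (13, 12)→(0, 8): d=(-13,-4) top-left  bias=+0
  edge (0, 8)→(12, 0): d=(12,-8) top-left  bias=+0
    (5,0)@(11, 1): e=[13,135,4] → X
    (6,0)@(13, 1): e=[-11,143,20] → .
    (4,1)@(9, 3): e=[39,101,12] → X
    (6,1)@(13, 3): e=[-9,117,44] → .
    (2,2)@(5, 5): e=[89,59,4] → X
    (3,2)@(7, 5): e=[65,67,20] → X
    (6,2)@(13, 5): e=[-7,91,68] → .
    (1,3)@(3, 7): e=[115,25,12] → X
    (6,3)@(13, 7): e=[-5,65,92] → .
    (1,4)@(3, 9): e=[117,-1,36] → .
    (2,4)@(5, 9): e=[93,7,52] → X
    (6,4)@(13, 9): e=[-3,39,116] → .
  covered (17 px):
    . . . . . X . .
    . . . . X X . .
    . . X X X X . .
    . X X X X X . .
    . . X X X X . .
    . . . . . X . .
    . . . . . . . .
T2:
  2·area = 30
  edge (13, 9)→(15, 13): d=(2,4) right/bottom  bias=-1
  edge (15, 13)→(2, 2): d=(-13,-11) top-left  bias=+0
  edge (2, 2)→(13, 9): d=(11,7) right/bottom  bias=-1
    (4,0)@(9, 1): e=[0,90,-60] → .  [on edge]
    (5,2)@(11, 5): e=[0,60,-30] → .  [on edge]
    (4,3)@(9, 7): e=[12,12,6] → X
    (5,3)@(11, 7): e=[4,34,-8] → .
    (4,4)@(9, 9): e=[16,-14,28] → .
    (5,4)@(11, 9): e=[8,8,14] → X
    (6,4)@(13, 9): e=[0,30,0] → .  [on edge]
    (5,5)@(11, 11): e=[12,-18,36] → .
    (6,5)@(13, 11): e=[4,4,22] → X
    (7,5)@(15, 11): e=[-4,26,8] → .
    (6,6)@(13, 13): e=[8,-22,44] → .
    (7,6)@(15, 13): e=[0,0,30] → .  [on edge]
  covered (3 px):
    . . . . . . . .
    . . . . . . . .
    . . . . . . . .
    . . . . X . . .
    . . . . . X . .
    . . . . . . X .
    . . . . . . . .
T3:
  2·area = 12
  edge (12, 2)→(8, 4): d=(-4,2) right/bottom  bias=-1
  edge (8, 4)→(2, 4): d=(-6,0) right/bottom  bias=-1
  edge (2, 4)→(12, 2): d=(10,-2) top-left  bias=+0
    (3,1)@(7, 3): e=[6,6,0] → X  [on edge]
    (4,1)@(9, 3): e=[2,6,4] → X
    (5,1)@(11, 3): e=[-2,6,8] → .
    (3,2)@(7, 5): e=[-2,-6,20] → .
    (4,2)@(9, 5): e=[-6,-6,24] → .
  covered (2 px):
    . . . . . . . .
    . . . X X . . .
    . . . . . . . .
    . . . . . . . .
    . . . . . . . .
    . . . . . . . .
    . . . . . . . .

Result: [109,28,15]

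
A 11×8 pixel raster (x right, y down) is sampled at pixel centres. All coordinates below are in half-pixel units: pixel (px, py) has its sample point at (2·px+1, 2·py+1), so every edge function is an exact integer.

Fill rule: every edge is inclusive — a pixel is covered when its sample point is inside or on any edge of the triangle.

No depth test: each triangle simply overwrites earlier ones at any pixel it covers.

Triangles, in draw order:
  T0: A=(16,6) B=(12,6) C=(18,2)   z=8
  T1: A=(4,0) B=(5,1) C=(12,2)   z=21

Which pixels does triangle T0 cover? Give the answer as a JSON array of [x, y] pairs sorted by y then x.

T0:
  2·area = 16
  edge (16, 6)→(12, 6): d=(-4,0) inclusive
  edge (12, 6)→(18, 2): d=(6,-4) inclusive
  edge (18, 2)→(16, 6): d=(-2,4) inclusive
    (8,1)@(17, 3): e=[12,2,2] → X
    (9,1)@(19, 3): e=[12,10,-6] → .
    (7,2)@(15, 5): e=[4,6,6] → X
    (8,2)@(17, 5): e=[4,14,-2] → .
    (7,3)@(15, 7): e=[-4,18,2] → .
  covered (2 px):
    . . . . . . . . . . .
    . . . . . . . . X . .
    . . . . . . . X . . .
    . . . . . . . . . . .
    . . . . . . . . . . .
    . . . . . . . . . . .
    . . . . . . . . . . .
    . . . . . . . . . . .
T1:
  2·area = 6  (B↔C swapped to make it positive)
  edge (4, 0)→(12, 2): d=(8,2) inclusive
  edge (12, 2)→(5, 1): d=(-7,-1) inclusive
  edge (5, 1)→(4, 0): d=(-1,-1) inclusive
    (2,0)@(5, 1): e=[6,0,0] → X  [on edge]
    (3,0)@(7, 1): e=[2,2,2] → X
    (4,0)@(9, 1): e=[-2,4,4] → .
    (2,1)@(5, 3): e=[22,-14,-2] → .
    (3,1)@(7, 3): e=[18,-12,0] → .  [on edge]
    (9,1)@(19, 3): e=[-6,0,12] → .  [on edge]
    (4,2)@(9, 5): e=[30,-24,0] → .  [on edge]
    (5,3)@(11, 7): e=[42,-36,0] → .  [on edge]
    (6,4)@(13, 9): e=[54,-48,0] → .  [on edge]
    (7,5)@(15, 11): e=[66,-60,0] → .  [on edge]
    (8,6)@(17, 13): e=[78,-72,0] → .  [on edge]
    (9,7)@(19, 15): e=[90,-84,0] → .  [on edge]
  covered (2 px):
    . . X X . . . . . . .
    . . . . . . . . . . .
    . . . . . . . . . . .
    . . . . . . . . . . .
    . . . . . . . . . . .
    . . . . . . . . . . .
    . . . . . . . . . . .
    . . . . . . . . . . .

Result: [[8,1],[7,2]]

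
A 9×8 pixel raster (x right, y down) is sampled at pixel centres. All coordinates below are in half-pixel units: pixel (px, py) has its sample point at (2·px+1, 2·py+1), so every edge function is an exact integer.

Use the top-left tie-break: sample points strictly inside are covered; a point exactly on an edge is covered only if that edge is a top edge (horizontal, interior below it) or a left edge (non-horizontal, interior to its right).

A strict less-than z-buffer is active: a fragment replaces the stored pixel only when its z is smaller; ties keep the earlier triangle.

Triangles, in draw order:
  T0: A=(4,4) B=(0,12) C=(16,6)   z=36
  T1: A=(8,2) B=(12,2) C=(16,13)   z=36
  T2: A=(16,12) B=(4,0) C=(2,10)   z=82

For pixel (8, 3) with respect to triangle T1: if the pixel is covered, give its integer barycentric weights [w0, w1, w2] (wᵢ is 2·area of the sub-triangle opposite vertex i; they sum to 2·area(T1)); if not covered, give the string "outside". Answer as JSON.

T0:
  2·area = 104  (B↔C swapped to make it positive)
  edge (4, 4)→(16, 6): d=(12,2) right/bottom  bias=-1
  edge (16, 6)→(0, 12): d=(-16,6) right/bottom  bias=-1
  edge (0, 12)→(4, 4): d=(4,-8) top-left  bias=+0
    (2,2)@(5, 5): e=[10,82,12] → #
    (3,2)@(7, 5): e=[6,70,28] → #
    (4,2)@(9, 5): e=[2,58,44] → #
    (5,2)@(11, 5): e=[-2,46,60] → ·
    (1,3)@(3, 7): e=[38,62,4] → #
    (5,3)@(11, 7): e=[22,14,68] → #
    (6,3)@(13, 7): e=[18,2,84] → #
    (7,3)@(15, 7): e=[14,-10,100] → ·
    (1,4)@(3, 9): e=[62,30,12] → #
    (4,4)@(9, 9): e=[50,-6,60] → ·
    (5,4)@(11, 9): e=[46,-18,76] → ·
    (6,4)@(13, 9): e=[42,-30,92] → ·
  covered (13 px):
    · · · · · · · · ·
    · · · · · · · · ·
    · · # # # · · · ·
    · # # # # # # · ·
    · # # # · · · · ·
    # · · · · · · · ·
    · · · · · · · · ·
    · · · · · · · · ·
T1:
  2·area = 44
  edge (8, 2)→(12, 2): d=(4,0) top-left  bias=+0
  edge (12, 2)→(16, 13): d=(4,11) right/bottom  bias=-1
  edge (16, 13)→(8, 2): d=(-8,-11) top-left  bias=+0
    (4,1)@(9, 3): e=[4,37,3] → #
    (5,1)@(11, 3): e=[4,15,25] → #
    (6,1)@(13, 3): e=[4,-7,47] → ·
    (4,2)@(9, 5): e=[12,45,-13] → ·
    (5,2)@(11, 5): e=[12,23,9] → #
    (6,2)@(13, 5): e=[12,1,31] → #
    (7,2)@(15, 5): e=[12,-21,53] → ·
    (5,3)@(11, 7): e=[20,31,-7] → ·
    (6,3)@(13, 7): e=[20,9,15] → #
    (7,3)@(15, 7): e=[20,-13,37] → ·
    (6,4)@(13, 9): e=[28,17,-1] → ·
    (7,5)@(15, 11): e=[36,3,5] → #
  covered (6 px):
    · · · · · · · · ·
    · · · · # # · · ·
    · · · · · # # · ·
    · · · · · · # · ·
    · · · · · · · · ·
    · · · · · · · # ·
    · · · · · · · · ·
    · · · · · · · · ·
T2:
  2·area = 144  (B↔C swapped to make it positive)
  edge (16, 12)→(2, 10): d=(-14,-2) top-left  bias=+0
  edge (2, 10)→(4, 0): d=(2,-10) top-left  bias=+0
  edge (4, 0)→(16, 12): d=(12,12) right/bottom  bias=-1
    (2,0)@(5, 1): e=[132,12,0] → ·  [on edge]
    (2,1)@(5, 3): e=[104,16,24] → #
    (3,1)@(7, 3): e=[108,36,0] → ·  [on edge]
    (1,2)@(3, 5): e=[72,0,72] → #  [on edge]
    (3,2)@(7, 5): e=[80,40,24] → #
    (4,2)@(9, 5): e=[84,60,0] → ·  [on edge]
    (1,3)@(3, 7): e=[44,4,96] → #
    (4,3)@(9, 7): e=[56,64,24] → #
    (5,3)@(11, 7): e=[60,84,0] → ·  [on edge]
    (1,4)@(3, 9): e=[16,8,120] → #
    (5,4)@(11, 9): e=[32,88,24] → #
    (6,4)@(13, 9): e=[36,108,0] → ·  [on edge]
    (4,5)@(9, 11): e=[0,72,72] → #  [on edge]
    (7,5)@(15, 11): e=[12,132,0] → ·  [on edge]
    (8,6)@(17, 13): e=[-12,156,0] → ·  [on edge]
    (0,7)@(1, 15): e=[-72,0,216] → ·  [on edge]
  covered (16 px):
    · · · · · · · · ·
    · · # · · · · · ·
    · # # # · · · · ·
    · # # # # · · · ·
    · # # # # # · · ·
    · · · · # # # · ·
    · · · · · · · · ·
    · · · · · · · · ·

Result: "outside"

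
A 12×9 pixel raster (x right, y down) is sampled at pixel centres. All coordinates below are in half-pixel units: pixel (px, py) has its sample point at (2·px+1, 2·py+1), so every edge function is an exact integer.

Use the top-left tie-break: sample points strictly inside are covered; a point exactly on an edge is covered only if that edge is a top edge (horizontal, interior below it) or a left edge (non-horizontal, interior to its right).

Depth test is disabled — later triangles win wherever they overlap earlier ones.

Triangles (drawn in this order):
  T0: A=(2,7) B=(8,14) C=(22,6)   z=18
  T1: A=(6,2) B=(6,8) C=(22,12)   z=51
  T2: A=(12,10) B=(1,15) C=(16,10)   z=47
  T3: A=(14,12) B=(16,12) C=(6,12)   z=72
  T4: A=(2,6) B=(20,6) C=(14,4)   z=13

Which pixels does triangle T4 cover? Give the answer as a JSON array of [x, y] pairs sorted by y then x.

T0:
  2·area = 146  (B↔C swapped to make it positive)
  edge (2, 7)→(22, 6): d=(20,-1) top-left  bias=+0
  edge (22, 6)→(8, 14): d=(-14,8) right/bottom  bias=-1
  edge (8, 14)→(2, 7): d=(-6,-7) top-left  bias=+0
    (1,3)@(3, 7): e=[1,138,7] → █
    (2,3)@(5, 7): e=[3,122,21] → █
    (3,3)@(7, 7): e=[5,106,35] → █
    (4,3)@(9, 7): e=[7,90,49] → █
    (5,3)@(11, 7): e=[9,74,63] → █
    (6,3)@(13, 7): e=[11,58,77] → █
    (7,3)@(15, 7): e=[13,42,91] → █
    (8,3)@(17, 7): e=[15,26,105] → █
    (9,3)@(19, 7): e=[17,10,119] → █
    (10,3)@(21, 7): e=[19,-6,133] → ·
    (1,4)@(3, 9): e=[41,110,-5] → ·
    (2,4)@(5, 9): e=[43,94,9] → █
  covered (20 px):
    · · · · · · · · · · · ·
    · · · · · · · · · · · ·
    · · · · · · · · · · · ·
    · █ █ █ █ █ █ █ █ █ · ·
    · · █ █ █ █ █ █ · · · ·
    · · · █ █ █ █ · · · · ·
    · · · · █ · · · · · · ·
    · · · · · · · · · · · ·
    · · · · · · · · · · · ·
T1:
  2·area = 96  (B↔C swapped to make it positive)
  edge (6, 2)→(22, 12): d=(16,10) right/bottom  bias=-1
  edge (22, 12)→(6, 8): d=(-16,-4) top-left  bias=+0
  edge (6, 8)→(6, 2): d=(0,-6) top-left  bias=+0
    (3,1)@(7, 3): e=[6,84,6] → █
    (4,1)@(9, 3): e=[-14,92,18] → ·
    (3,2)@(7, 5): e=[38,52,6] → █
    (4,2)@(9, 5): e=[18,60,18] → █
    (5,2)@(11, 5): e=[-2,68,30] → ·
    (3,3)@(7, 7): e=[70,20,6] → █
    (5,3)@(11, 7): e=[30,36,30] → █
    (6,3)@(13, 7): e=[10,44,42] → █
    (7,3)@(15, 7): e=[-10,52,54] → ·
    (3,4)@(7, 9): e=[102,-12,6] → ·
    (4,4)@(9, 9): e=[82,-4,18] → ·
    (5,4)@(11, 9): e=[62,4,30] → █
  covered (12 px):
    · · · · · · · · · · · ·
    · · · █ · · · · · · · ·
    · · · █ █ · · · · · · ·
    · · · █ █ █ █ · · · · ·
    · · · · · █ █ █ █ · · ·
    · · · · · · · · · █ · ·
    · · · · · · · · · · · ·
    · · · · · · · · · · · ·
    · · · · · · · · · · · ·
T2:
  2·area = 20  (B↔C swapped to make it positive)
  edge (12, 10)→(16, 10): d=(4,0) top-left  bias=+0
  edge (16, 10)→(1, 15): d=(-15,5) right/bottom  bias=-1
  edge (1, 15)→(12, 10): d=(11,-5) top-left  bias=+0
    (11,2)@(23, 5): e=[-20,40,0] → ·  [on edge]
    (9,4)@(19, 9): e=[-4,0,24] → ·  [on edge]
    (5,5)@(11, 11): e=[4,10,6] → █
    (6,5)@(13, 11): e=[4,0,16] → ·  [on edge]
    (3,6)@(7, 13): e=[12,0,8] → ·  [on edge]
    (5,6)@(11, 13): e=[12,-20,28] → ·
    (0,7)@(1, 15): e=[20,0,0] → ·  [on edge]
  covered (1 px):
    · · · · · · · · · · · ·
    · · · · · · · · · · · ·
    · · · · · · · · · · · ·
    · · · · · · · · · · · ·
    · · · · · · · · · · · ·
    · · · · · █ · · · · · ·
    · · · · · · · · · · · ·
    · · · · · · · · · · · ·
    · · · · · · · · · · · ·
T3:
  degenerate (2·area = 0) — covers nothing
T4:
  2·area = 36  (B↔C swapped to make it positive)
  edge (2, 6)→(14, 4): d=(12,-2) top-left  bias=+0
  edge (14, 4)→(20, 6): d=(6,2) right/bottom  bias=-1
  edge (20, 6)→(2, 6): d=(-18,0) right/bottom  bias=-1
    (2,0)@(5, 1): e=[-54,0,90] → ·  [on edge]
    (5,1)@(11, 3): e=[-18,0,54] → ·  [on edge]
    (4,2)@(9, 5): e=[2,16,18] → █
    (5,2)@(11, 5): e=[6,12,18] → █
    (6,2)@(13, 5): e=[10,8,18] → █
    (7,2)@(15, 5): e=[14,4,18] → █
    (8,2)@(17, 5): e=[18,0,18] → ·  [on edge]
    (4,3)@(9, 7): e=[26,28,-18] → ·
    (5,3)@(11, 7): e=[30,24,-18] → ·
    (6,3)@(13, 7): e=[34,20,-18] → ·
    (7,3)@(15, 7): e=[38,16,-18] → ·
    (11,3)@(23, 7): e=[54,0,-18] → ·  [on edge]
  covered (4 px):
    · · · · · · · · · · · ·
    · · · · · · · · · · · ·
    · · · · █ █ █ █ · · · ·
    · · · · · · · · · · · ·
    · · · · · · · · · · · ·
    · · · · · · · · · · · ·
    · · · · · · · · · · · ·
    · · · · · · · · · · · ·
    · · · · · · · · · · · ·

Answer: [[4,2],[5,2],[6,2],[7,2]]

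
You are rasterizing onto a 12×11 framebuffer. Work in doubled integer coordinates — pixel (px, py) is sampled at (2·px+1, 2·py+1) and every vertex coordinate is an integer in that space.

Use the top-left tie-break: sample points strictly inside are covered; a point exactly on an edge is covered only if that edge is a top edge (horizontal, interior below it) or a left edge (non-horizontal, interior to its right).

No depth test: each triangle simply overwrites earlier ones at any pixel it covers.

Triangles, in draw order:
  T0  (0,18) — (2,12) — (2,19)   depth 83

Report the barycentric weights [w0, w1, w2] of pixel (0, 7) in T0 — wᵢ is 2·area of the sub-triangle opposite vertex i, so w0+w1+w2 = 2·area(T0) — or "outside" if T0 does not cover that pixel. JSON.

T0:
  2·area = 14
  edge (0, 18)→(2, 12): d=(2,-6) top-left  bias=+0
  edge (2, 12)→(2, 19): d=(0,7) right/bottom  bias=-1
  edge (2, 19)→(0, 18): d=(-2,-1) top-left  bias=+0
    (2,1)@(5, 3): e=[0,-21,35] → ·  [on edge]
    (1,4)@(3, 9): e=[0,-7,21] → ·  [on edge]
    (0,7)@(1, 15): e=[0,7,7] → █  [on edge]
    (1,7)@(3, 15): e=[12,-7,9] → ·
    (0,8)@(1, 17): e=[4,7,3] → █
    (1,8)@(3, 17): e=[16,-7,5] → ·
    (0,9)@(1, 19): e=[8,7,-1] → ·
  covered (2 px):
    · · · · · · · · · · · ·
    · · · · · · · · · · · ·
    · · · · · · · · · · · ·
    · · · · · · · · · · · ·
    · · · · · · · · · · · ·
    · · · · · · · · · · · ·
    · · · · · · · · · · · ·
    █ · · · · · · · · · · ·
    █ · · · · · · · · · · ·
    · · · · · · · · · · · ·
    · · · · · · · · · · · ·

Final: [7,7,0]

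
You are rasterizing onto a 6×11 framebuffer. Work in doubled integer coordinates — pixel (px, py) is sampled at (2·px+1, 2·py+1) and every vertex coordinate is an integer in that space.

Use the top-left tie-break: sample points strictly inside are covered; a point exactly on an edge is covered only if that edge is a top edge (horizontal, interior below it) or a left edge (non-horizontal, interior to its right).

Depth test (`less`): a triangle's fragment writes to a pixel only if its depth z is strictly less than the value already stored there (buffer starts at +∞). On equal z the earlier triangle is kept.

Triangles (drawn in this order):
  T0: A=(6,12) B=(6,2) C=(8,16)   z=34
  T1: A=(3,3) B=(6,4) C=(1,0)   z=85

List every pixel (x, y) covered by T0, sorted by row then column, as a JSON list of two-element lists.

T0:
  2·area = 20
  edge (6, 12)→(6, 2): d=(0,-10) top-left  bias=+0
  edge (6, 2)→(8, 16): d=(2,14) right/bottom  bias=-1
  edge (8, 16)→(6, 12): d=(-2,-4) top-left  bias=+0
    (3,4)@(7, 9): e=[10,0,10] → ·  [on edge]
    (3,5)@(7, 11): e=[10,4,6] → #
    (4,5)@(9, 11): e=[30,-24,14] → ·
    (3,6)@(7, 13): e=[10,8,2] → #
    (4,6)@(9, 13): e=[30,-20,10] → ·
    (3,7)@(7, 15): e=[10,12,-2] → ·
  covered (2 px):
    · · · · · ·
    · · · · · ·
    · · · · · ·
    · · · · · ·
    · · · · · ·
    · · · # · ·
    · · · # · ·
    · · · · · ·
    · · · · · ·
    · · · · · ·
    · · · · · ·
T1:
  2·area = 7  (B↔C swapped to make it positive)
  edge (3, 3)→(1, 0): d=(-2,-3) top-left  bias=+0
  edge (1, 0)→(6, 4): d=(5,4) right/bottom  bias=-1
  edge (6, 4)→(3, 3): d=(-3,-1) top-left  bias=+0
    (1,1)@(3, 3): e=[0,7,0] → #  [on edge]
    (2,1)@(5, 3): e=[6,-1,2] → ·
    (1,2)@(3, 5): e=[-4,17,-6] → ·
    (4,2)@(9, 5): e=[14,-7,0] → ·  [on edge]
    (3,4)@(7, 9): e=[0,21,-14] → ·  [on edge]
    (5,7)@(11, 15): e=[0,35,-28] → ·  [on edge]
  covered (1 px):
    · · · · · ·
    · # · · · ·
    · · · · · ·
    · · · · · ·
    · · · · · ·
    · · · · · ·
    · · · · · ·
    · · · · · ·
    · · · · · ·
    · · · · · ·
    · · · · · ·

Result: [[3,5],[3,6]]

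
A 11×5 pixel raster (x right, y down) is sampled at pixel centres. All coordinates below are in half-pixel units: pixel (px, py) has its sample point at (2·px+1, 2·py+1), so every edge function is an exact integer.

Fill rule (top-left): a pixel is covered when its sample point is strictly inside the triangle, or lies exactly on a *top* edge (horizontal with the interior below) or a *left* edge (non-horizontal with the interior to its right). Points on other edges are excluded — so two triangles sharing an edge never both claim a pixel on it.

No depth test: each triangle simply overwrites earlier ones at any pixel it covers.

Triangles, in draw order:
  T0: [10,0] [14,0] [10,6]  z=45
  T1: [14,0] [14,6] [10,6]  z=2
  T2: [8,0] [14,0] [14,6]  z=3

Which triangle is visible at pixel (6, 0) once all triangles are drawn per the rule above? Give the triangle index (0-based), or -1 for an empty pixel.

T0:
  2·area = 24
  edge (10, 0)→(14, 0): d=(4,0) top-left  bias=+0
  edge (14, 0)→(10, 6): d=(-4,6) right/bottom  bias=-1
  edge (10, 6)→(10, 0): d=(0,-6) top-left  bias=+0
    (5,0)@(11, 1): e=[4,14,6] → X
    (6,0)@(13, 1): e=[4,2,18] → X
    (7,0)@(15, 1): e=[4,-10,30] → .
    (5,1)@(11, 3): e=[12,6,6] → X
    (6,1)@(13, 3): e=[12,-6,18] → .
    (5,2)@(11, 5): e=[20,-2,6] → .
  covered (3 px):
    . . . . . X X . . . .
    . . . . . X . . . . .
    . . . . . . . . . . .
    . . . . . . . . . . .
    . . . . . . . . . . .
T1:
  2·area = 24
  edge (14, 0)→(14, 6): d=(0,6) right/bottom  bias=-1
  edge (14, 6)→(10, 6): d=(-4,0) right/bottom  bias=-1
  edge (10, 6)→(14, 0): d=(4,-6) top-left  bias=+0
    (6,1)@(13, 3): e=[6,12,6] → X
    (7,1)@(15, 3): e=[-6,12,18] → .
    (5,2)@(11, 5): e=[18,4,2] → X
    (7,2)@(15, 5): e=[-6,4,26] → .
    (5,3)@(11, 7): e=[18,-4,10] → .
    (6,3)@(13, 7): e=[6,-4,22] → .
  covered (3 px):
    . . . . . . . . . . .
    . . . . . . X . . . .
    . . . . . X X . . . .
    . . . . . . . . . . .
    . . . . . . . . . . .
T2:
  2·area = 36
  edge (8, 0)→(14, 0): d=(6,0) top-left  bias=+0
  edge (14, 0)→(14, 6): d=(0,6) right/bottom  bias=-1
  edge (14, 6)→(8, 0): d=(-6,-6) top-left  bias=+0
    (4,0)@(9, 1): e=[6,30,0] → X  [on edge]
    (5,0)@(11, 1): e=[6,18,12] → X
    (6,0)@(13, 1): e=[6,6,24] → X
    (7,0)@(15, 1): e=[6,-6,36] → .
    (4,1)@(9, 3): e=[18,30,-12] → .
    (5,1)@(11, 3): e=[18,18,0] → X  [on edge]
    (7,1)@(15, 3): e=[18,-6,24] → .
    (5,2)@(11, 5): e=[30,18,-12] → .
    (6,2)@(13, 5): e=[30,6,0] → X  [on edge]
    (7,2)@(15, 5): e=[30,-6,12] → .
    (6,3)@(13, 7): e=[42,6,-12] → .
    (7,3)@(15, 7): e=[42,-6,0] → .  [on edge]
    (8,4)@(17, 9): e=[54,-18,0] → .  [on edge]
  covered (6 px):
    . . . . X X X . . . .
    . . . . . X X . . . .
    . . . . . . X . . . .
    . . . . . . . . . . .
    . . . . . . . . . . .

Z-buffer (winner per pixel, '.' = empty):
  . . . . 2 2 2 . . . .
  . . . . . 2 2 . . . .
  . . . . . 1 2 . . . .
  . . . . . . . . . . .
  . . . . . . . . . . .

Result: 2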